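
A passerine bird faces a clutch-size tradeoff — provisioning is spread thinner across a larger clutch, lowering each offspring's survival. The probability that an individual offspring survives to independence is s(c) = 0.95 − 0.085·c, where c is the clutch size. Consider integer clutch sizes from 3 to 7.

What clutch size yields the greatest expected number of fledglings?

Expected fledglings = c × s(c):
  c=3: 3 × 0.695 = 2.085
  c=4: 4 × 0.610 = 2.440
  c=5: 5 × 0.525 = 2.625
  c=6: 6 × 0.440 = 2.640
  c=7: 7 × 0.355 = 2.485
Maximum at c = 6 (2.640 fledglings).

6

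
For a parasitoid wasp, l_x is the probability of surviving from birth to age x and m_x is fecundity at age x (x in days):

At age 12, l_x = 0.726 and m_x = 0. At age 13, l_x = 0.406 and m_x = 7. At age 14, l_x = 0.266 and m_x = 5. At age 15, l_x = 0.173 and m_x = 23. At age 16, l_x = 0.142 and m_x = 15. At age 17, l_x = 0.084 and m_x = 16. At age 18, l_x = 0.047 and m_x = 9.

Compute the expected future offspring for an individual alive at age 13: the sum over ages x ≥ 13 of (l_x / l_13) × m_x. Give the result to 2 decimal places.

29.67

l_13 = 0.406. Conditional survival from age 13 to x is l_x / l_13.
  x=13: (0.406/0.406) × 7 = 7.0000
  x=14: (0.266/0.406) × 5 = 3.2759
  x=15: (0.173/0.406) × 23 = 9.8005
  x=16: (0.142/0.406) × 15 = 5.2463
  x=17: (0.084/0.406) × 16 = 3.3103
  x=18: (0.047/0.406) × 9 = 1.0419
Sum = 7.0000 + 3.2759 + 9.8005 + 5.2463 + 3.3103 + 1.0419 = 29.6749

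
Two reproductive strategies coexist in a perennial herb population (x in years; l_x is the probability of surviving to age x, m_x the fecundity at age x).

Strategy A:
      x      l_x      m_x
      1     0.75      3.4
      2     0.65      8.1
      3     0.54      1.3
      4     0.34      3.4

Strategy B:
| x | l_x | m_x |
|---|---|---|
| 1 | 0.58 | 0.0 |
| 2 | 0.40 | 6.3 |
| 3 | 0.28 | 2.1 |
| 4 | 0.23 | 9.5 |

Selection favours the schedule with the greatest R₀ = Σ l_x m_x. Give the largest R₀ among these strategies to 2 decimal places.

Strategy A: R₀ = 0.75×3.4 + 0.65×8.1 + 0.54×1.3 + 0.34×3.4 = 9.6730
Strategy B: R₀ = 0.58×0.0 + 0.40×6.3 + 0.28×2.1 + 0.23×9.5 = 5.2930
Highest R₀: strategy A with 9.6730.

9.67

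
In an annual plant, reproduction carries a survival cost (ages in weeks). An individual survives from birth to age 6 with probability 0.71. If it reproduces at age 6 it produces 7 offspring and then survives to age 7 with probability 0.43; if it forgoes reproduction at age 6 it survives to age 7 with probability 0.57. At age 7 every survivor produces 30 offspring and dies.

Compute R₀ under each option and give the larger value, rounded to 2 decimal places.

breed at age 6: R₀ = 0.71 × (7 + 0.43 × 30) = 0.71 × 19.9000 = 14.1290
delay to age 7: R₀ = 0.71 × (0.57 × 30) = 0.71 × 17.1000 = 12.1410
Higher: breed at age 6 (14.1290).

14.13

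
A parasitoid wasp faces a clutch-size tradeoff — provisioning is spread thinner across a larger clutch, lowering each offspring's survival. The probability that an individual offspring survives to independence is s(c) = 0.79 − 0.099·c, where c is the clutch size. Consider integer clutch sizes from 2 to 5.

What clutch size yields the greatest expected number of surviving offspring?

Expected surviving offspring = c × s(c):
  c=2: 2 × 0.592 = 1.184
  c=3: 3 × 0.493 = 1.479
  c=4: 4 × 0.394 = 1.576
  c=5: 5 × 0.295 = 1.475
Maximum at c = 4 (1.576 surviving offspring).

4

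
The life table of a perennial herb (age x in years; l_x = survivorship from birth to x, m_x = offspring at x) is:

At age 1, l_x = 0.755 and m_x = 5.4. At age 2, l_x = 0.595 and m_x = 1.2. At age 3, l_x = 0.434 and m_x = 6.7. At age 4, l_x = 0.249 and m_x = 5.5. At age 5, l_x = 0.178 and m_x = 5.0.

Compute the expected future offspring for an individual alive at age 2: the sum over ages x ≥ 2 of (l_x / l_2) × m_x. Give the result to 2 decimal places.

9.88

l_2 = 0.595. Conditional survival from age 2 to x is l_x / l_2.
  x=2: (0.595/0.595) × 1.2 = 1.2000
  x=3: (0.434/0.595) × 6.7 = 4.8871
  x=4: (0.249/0.595) × 5.5 = 2.3017
  x=5: (0.178/0.595) × 5.0 = 1.4958
Sum = 1.2000 + 4.8871 + 2.3017 + 1.4958 = 9.8845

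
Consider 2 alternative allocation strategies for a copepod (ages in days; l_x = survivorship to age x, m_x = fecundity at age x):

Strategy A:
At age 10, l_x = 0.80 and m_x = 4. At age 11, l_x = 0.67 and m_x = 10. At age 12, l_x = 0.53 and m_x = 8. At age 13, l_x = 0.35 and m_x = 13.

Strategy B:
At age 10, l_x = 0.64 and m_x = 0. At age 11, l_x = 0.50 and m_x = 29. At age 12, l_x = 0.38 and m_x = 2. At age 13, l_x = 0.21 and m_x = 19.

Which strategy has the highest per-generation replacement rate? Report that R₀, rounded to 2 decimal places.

Strategy A: R₀ = 0.80×4 + 0.67×10 + 0.53×8 + 0.35×13 = 18.6900
Strategy B: R₀ = 0.64×0 + 0.50×29 + 0.38×2 + 0.21×19 = 19.2500
Highest R₀: strategy B with 19.2500.

19.25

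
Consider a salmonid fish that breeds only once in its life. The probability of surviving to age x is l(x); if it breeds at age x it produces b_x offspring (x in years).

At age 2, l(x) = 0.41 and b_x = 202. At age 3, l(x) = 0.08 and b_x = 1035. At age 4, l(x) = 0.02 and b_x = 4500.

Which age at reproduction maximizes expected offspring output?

Expected offspring if breeding at age x = l(x) × b_x:
  age 2: 0.41 × 202 = 82.820
  age 3: 0.08 × 1035 = 82.800
  age 4: 0.02 × 4500 = 90.000
Maximum at age 4 (90.000).

4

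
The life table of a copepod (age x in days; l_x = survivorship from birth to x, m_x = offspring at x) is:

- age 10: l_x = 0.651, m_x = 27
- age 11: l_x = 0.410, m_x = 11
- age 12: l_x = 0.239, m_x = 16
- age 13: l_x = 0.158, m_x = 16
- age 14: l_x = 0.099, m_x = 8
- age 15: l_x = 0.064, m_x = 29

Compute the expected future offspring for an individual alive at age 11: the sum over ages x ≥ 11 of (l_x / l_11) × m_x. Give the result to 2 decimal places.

32.95

l_11 = 0.410. Conditional survival from age 11 to x is l_x / l_11.
  x=11: (0.410/0.410) × 11 = 11.0000
  x=12: (0.239/0.410) × 16 = 9.3268
  x=13: (0.158/0.410) × 16 = 6.1659
  x=14: (0.099/0.410) × 8 = 1.9317
  x=15: (0.064/0.410) × 29 = 4.5268
Sum = 11.0000 + 9.3268 + 6.1659 + 1.9317 + 4.5268 = 32.9512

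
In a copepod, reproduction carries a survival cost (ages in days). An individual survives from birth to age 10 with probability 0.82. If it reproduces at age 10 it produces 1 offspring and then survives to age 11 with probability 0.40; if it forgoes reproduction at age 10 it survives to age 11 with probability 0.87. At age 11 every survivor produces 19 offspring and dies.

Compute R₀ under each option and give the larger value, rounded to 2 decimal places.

breed at age 10: R₀ = 0.82 × (1 + 0.40 × 19) = 0.82 × 8.6000 = 7.0520
delay to age 11: R₀ = 0.82 × (0.87 × 19) = 0.82 × 16.5300 = 13.5546
Higher: delay to age 11 (13.5546).

13.55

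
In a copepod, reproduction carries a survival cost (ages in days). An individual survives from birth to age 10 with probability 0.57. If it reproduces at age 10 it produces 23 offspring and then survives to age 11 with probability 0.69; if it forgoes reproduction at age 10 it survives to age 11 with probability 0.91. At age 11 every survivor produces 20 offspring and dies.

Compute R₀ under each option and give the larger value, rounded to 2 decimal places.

20.98

breed at age 10: R₀ = 0.57 × (23 + 0.69 × 20) = 0.57 × 36.8000 = 20.9760
delay to age 11: R₀ = 0.57 × (0.91 × 20) = 0.57 × 18.2000 = 10.3740
Higher: breed at age 10 (20.9760).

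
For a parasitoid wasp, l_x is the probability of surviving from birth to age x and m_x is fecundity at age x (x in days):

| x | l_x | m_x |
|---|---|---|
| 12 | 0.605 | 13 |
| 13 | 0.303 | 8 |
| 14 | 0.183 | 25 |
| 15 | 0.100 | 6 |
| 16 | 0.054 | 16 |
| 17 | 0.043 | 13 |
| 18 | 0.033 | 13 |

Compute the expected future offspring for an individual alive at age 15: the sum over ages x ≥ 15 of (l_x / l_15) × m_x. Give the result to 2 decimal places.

24.52

l_15 = 0.100. Conditional survival from age 15 to x is l_x / l_15.
  x=15: (0.100/0.100) × 6 = 6.0000
  x=16: (0.054/0.100) × 16 = 8.6400
  x=17: (0.043/0.100) × 13 = 5.5900
  x=18: (0.033/0.100) × 13 = 4.2900
Sum = 6.0000 + 8.6400 + 5.5900 + 4.2900 = 24.5200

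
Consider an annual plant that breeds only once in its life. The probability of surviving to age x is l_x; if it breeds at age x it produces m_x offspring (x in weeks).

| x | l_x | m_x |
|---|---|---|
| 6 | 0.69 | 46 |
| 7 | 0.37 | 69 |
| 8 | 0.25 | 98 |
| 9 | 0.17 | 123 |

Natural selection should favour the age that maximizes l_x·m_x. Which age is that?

6

Expected offspring if breeding at age x = l_x × m_x:
  age 6: 0.69 × 46 = 31.740
  age 7: 0.37 × 69 = 25.530
  age 8: 0.25 × 98 = 24.500
  age 9: 0.17 × 123 = 20.910
Maximum at age 6 (31.740).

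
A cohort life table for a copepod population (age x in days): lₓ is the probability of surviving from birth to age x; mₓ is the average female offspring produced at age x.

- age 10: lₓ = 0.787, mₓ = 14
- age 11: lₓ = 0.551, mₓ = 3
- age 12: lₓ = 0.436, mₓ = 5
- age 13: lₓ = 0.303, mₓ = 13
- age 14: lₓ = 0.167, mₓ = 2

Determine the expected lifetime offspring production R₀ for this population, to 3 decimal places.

R₀ = Σ lₓ mₓ:
  age 10: 0.787 × 14 = 11.0180
  age 11: 0.551 × 3 = 1.6530
  age 12: 0.436 × 5 = 2.1800
  age 13: 0.303 × 13 = 3.9390
  age 14: 0.167 × 2 = 0.3340
R₀ = 11.0180 + 1.6530 + 2.1800 + 3.9390 + 0.3340 = 19.1240

19.124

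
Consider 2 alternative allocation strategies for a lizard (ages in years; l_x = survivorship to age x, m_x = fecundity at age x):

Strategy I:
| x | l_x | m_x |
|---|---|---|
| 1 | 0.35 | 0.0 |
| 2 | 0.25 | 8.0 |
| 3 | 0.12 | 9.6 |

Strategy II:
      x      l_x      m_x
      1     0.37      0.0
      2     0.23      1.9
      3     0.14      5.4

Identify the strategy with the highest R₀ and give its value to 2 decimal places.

3.15

Strategy I: R₀ = 0.35×0.0 + 0.25×8.0 + 0.12×9.6 = 3.1520
Strategy II: R₀ = 0.37×0.0 + 0.23×1.9 + 0.14×5.4 = 1.1930
Highest R₀: strategy I with 3.1520.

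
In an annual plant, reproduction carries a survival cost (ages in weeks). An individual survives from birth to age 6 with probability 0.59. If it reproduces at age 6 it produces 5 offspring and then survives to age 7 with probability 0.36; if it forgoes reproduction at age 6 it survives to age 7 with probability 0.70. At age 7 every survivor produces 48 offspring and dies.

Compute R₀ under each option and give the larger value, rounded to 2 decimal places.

breed at age 6: R₀ = 0.59 × (5 + 0.36 × 48) = 0.59 × 22.2800 = 13.1452
delay to age 7: R₀ = 0.59 × (0.70 × 48) = 0.59 × 33.6000 = 19.8240
Higher: delay to age 7 (19.8240).

19.82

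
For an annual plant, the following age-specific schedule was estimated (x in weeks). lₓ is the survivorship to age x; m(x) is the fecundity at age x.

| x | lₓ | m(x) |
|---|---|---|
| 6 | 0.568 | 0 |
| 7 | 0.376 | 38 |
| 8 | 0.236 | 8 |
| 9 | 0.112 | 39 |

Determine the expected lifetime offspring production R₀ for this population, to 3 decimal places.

R₀ = Σ lₓ m(x):
  age 6: 0.568 × 0 = 0.0000
  age 7: 0.376 × 38 = 14.2880
  age 8: 0.236 × 8 = 1.8880
  age 9: 0.112 × 39 = 4.3680
R₀ = 0.0000 + 14.2880 + 1.8880 + 4.3680 = 20.5440

20.544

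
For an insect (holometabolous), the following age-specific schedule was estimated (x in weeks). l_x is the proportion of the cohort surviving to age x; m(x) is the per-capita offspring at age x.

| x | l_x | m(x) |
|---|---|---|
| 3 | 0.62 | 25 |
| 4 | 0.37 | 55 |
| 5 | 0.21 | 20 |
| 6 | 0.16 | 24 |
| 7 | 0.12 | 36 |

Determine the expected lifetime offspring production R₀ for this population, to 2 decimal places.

R₀ = Σ l_x m(x):
  age 3: 0.62 × 25 = 15.5000
  age 4: 0.37 × 55 = 20.3500
  age 5: 0.21 × 20 = 4.2000
  age 6: 0.16 × 24 = 3.8400
  age 7: 0.12 × 36 = 4.3200
R₀ = 15.5000 + 20.3500 + 4.2000 + 3.8400 + 4.3200 = 48.2100

48.21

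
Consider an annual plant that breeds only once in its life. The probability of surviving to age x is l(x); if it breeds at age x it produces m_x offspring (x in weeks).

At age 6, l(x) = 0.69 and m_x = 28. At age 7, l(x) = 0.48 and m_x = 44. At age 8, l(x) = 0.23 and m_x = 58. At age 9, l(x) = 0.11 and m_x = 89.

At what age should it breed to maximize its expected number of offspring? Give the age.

Expected offspring if breeding at age x = l(x) × m_x:
  age 6: 0.69 × 28 = 19.320
  age 7: 0.48 × 44 = 21.120
  age 8: 0.23 × 58 = 13.340
  age 9: 0.11 × 89 = 9.790
Maximum at age 7 (21.120).

7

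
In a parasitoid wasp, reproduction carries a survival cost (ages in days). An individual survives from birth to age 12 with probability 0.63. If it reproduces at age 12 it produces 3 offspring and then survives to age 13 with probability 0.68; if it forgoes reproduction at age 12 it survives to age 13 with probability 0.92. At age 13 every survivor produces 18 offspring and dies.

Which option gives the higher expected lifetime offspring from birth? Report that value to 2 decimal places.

breed at age 12: R₀ = 0.63 × (3 + 0.68 × 18) = 0.63 × 15.2400 = 9.6012
delay to age 13: R₀ = 0.63 × (0.92 × 18) = 0.63 × 16.5600 = 10.4328
Higher: delay to age 13 (10.4328).

10.43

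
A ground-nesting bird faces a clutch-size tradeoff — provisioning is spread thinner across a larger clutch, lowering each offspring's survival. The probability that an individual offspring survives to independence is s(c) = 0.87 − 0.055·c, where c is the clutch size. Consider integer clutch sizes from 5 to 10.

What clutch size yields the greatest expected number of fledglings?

8

Expected fledglings = c × s(c):
  c=5: 5 × 0.595 = 2.975
  c=6: 6 × 0.540 = 3.240
  c=7: 7 × 0.485 = 3.395
  c=8: 8 × 0.430 = 3.440
  c=9: 9 × 0.375 = 3.375
  c=10: 10 × 0.320 = 3.200
Maximum at c = 8 (3.440 fledglings).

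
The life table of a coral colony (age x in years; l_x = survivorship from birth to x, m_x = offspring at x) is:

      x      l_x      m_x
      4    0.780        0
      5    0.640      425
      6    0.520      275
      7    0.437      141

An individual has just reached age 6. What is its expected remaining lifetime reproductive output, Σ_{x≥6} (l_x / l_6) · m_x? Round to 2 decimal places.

l_6 = 0.520. Conditional survival from age 6 to x is l_x / l_6.
  x=6: (0.520/0.520) × 275 = 275.0000
  x=7: (0.437/0.520) × 141 = 118.4942
Sum = 275.0000 + 118.4942 = 393.4942

393.49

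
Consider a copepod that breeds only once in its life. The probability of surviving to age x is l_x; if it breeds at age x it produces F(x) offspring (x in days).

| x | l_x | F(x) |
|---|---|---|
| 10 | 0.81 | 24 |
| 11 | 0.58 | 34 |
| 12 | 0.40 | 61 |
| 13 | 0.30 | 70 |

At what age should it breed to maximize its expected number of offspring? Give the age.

12

Expected offspring if breeding at age x = l_x × F(x):
  age 10: 0.81 × 24 = 19.440
  age 11: 0.58 × 34 = 19.720
  age 12: 0.40 × 61 = 24.400
  age 13: 0.30 × 70 = 21.000
Maximum at age 12 (24.400).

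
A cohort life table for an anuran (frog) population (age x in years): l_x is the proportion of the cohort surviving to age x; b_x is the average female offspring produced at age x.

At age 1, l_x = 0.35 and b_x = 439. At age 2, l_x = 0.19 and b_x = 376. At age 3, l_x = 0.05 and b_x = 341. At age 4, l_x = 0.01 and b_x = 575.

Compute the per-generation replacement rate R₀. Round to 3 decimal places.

247.890

R₀ = Σ l_x b_x:
  age 1: 0.35 × 439 = 153.6500
  age 2: 0.19 × 376 = 71.4400
  age 3: 0.05 × 341 = 17.0500
  age 4: 0.01 × 575 = 5.7500
R₀ = 153.6500 + 71.4400 + 17.0500 + 5.7500 = 247.8900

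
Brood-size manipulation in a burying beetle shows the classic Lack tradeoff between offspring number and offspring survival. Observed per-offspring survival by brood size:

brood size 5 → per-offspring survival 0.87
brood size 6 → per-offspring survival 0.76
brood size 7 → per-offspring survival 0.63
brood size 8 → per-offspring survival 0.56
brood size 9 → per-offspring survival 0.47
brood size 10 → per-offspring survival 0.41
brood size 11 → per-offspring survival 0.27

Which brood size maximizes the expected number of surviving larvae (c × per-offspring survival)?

Expected surviving larvae = c × s(c):
  c=5: 5 × 0.87 = 4.350
  c=6: 6 × 0.76 = 4.560
  c=7: 7 × 0.63 = 4.410
  c=8: 8 × 0.56 = 4.480
  c=9: 9 × 0.47 = 4.230
  c=10: 10 × 0.41 = 4.100
  c=11: 11 × 0.27 = 2.970
Maximum at c = 6 (4.560 surviving larvae).

6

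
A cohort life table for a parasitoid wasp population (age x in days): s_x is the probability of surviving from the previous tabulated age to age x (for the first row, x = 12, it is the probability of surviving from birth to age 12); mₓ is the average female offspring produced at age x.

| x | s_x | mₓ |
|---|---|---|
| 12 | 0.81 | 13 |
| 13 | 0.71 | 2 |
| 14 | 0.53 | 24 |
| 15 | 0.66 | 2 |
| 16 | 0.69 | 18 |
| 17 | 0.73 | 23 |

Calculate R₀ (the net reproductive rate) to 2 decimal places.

24.23

Survivorship from birth: l_x = s_12·s_13·…·s_x.
  l_12 = 0.81000
  l_13 = 0.57510
  l_14 = 0.30480
  l_15 = 0.20117
  l_16 = 0.13881
  l_17 = 0.10133
R₀ = Σ l_x mₓ:
  age 12: 0.81000 × 13 = 10.5300
  age 13: 0.57510 × 2 = 1.1502
  age 14: 0.30480 × 24 = 7.3152
  age 15: 0.20117 × 2 = 0.4023
  age 16: 0.13881 × 18 = 2.4986
  age 17: 0.10133 × 23 = 2.3306
R₀ = 10.5300 + 1.1502 + 7.3152 + 0.4023 + 2.4986 + 2.3306 = 24.2269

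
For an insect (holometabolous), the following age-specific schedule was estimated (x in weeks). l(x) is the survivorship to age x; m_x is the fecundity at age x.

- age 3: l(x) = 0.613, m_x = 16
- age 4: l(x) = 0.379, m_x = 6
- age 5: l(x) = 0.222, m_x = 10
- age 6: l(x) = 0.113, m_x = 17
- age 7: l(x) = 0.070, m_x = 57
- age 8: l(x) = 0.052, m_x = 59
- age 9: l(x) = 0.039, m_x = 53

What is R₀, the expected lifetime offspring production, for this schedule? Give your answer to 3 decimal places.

R₀ = Σ l(x) m_x:
  age 3: 0.613 × 16 = 9.8080
  age 4: 0.379 × 6 = 2.2740
  age 5: 0.222 × 10 = 2.2200
  age 6: 0.113 × 17 = 1.9210
  age 7: 0.070 × 57 = 3.9900
  age 8: 0.052 × 59 = 3.0680
  age 9: 0.039 × 53 = 2.0670
R₀ = 9.8080 + 2.2740 + 2.2200 + 1.9210 + 3.9900 + 3.0680 + 2.0670 = 25.3480

25.348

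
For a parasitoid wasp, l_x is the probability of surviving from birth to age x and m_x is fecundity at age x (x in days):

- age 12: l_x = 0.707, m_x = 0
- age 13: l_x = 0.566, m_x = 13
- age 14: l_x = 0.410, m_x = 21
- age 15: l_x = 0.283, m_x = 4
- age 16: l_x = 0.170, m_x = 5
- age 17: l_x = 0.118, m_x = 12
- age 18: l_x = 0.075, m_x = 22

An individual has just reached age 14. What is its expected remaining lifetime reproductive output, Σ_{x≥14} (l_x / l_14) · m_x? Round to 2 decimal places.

33.31

l_14 = 0.410. Conditional survival from age 14 to x is l_x / l_14.
  x=14: (0.410/0.410) × 21 = 21.0000
  x=15: (0.283/0.410) × 4 = 2.7610
  x=16: (0.170/0.410) × 5 = 2.0732
  x=17: (0.118/0.410) × 12 = 3.4537
  x=18: (0.075/0.410) × 22 = 4.0244
Sum = 21.0000 + 2.7610 + 2.0732 + 3.4537 + 4.0244 = 33.3122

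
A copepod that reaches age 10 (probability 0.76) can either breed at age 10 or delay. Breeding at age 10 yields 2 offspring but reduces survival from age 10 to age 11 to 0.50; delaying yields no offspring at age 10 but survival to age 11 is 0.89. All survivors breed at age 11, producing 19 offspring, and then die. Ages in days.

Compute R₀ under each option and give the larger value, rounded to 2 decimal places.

12.85

breed at age 10: R₀ = 0.76 × (2 + 0.50 × 19) = 0.76 × 11.5000 = 8.7400
delay to age 11: R₀ = 0.76 × (0.89 × 19) = 0.76 × 16.9100 = 12.8516
Higher: delay to age 11 (12.8516).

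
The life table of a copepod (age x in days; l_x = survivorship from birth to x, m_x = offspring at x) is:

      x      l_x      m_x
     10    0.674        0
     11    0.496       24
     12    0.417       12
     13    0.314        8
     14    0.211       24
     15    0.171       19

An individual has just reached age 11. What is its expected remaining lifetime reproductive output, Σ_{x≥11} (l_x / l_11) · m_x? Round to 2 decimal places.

l_11 = 0.496. Conditional survival from age 11 to x is l_x / l_11.
  x=11: (0.496/0.496) × 24 = 24.0000
  x=12: (0.417/0.496) × 12 = 10.0887
  x=13: (0.314/0.496) × 8 = 5.0645
  x=14: (0.211/0.496) × 24 = 10.2097
  x=15: (0.171/0.496) × 19 = 6.5504
Sum = 24.0000 + 10.0887 + 5.0645 + 10.2097 + 6.5504 = 55.9133

55.91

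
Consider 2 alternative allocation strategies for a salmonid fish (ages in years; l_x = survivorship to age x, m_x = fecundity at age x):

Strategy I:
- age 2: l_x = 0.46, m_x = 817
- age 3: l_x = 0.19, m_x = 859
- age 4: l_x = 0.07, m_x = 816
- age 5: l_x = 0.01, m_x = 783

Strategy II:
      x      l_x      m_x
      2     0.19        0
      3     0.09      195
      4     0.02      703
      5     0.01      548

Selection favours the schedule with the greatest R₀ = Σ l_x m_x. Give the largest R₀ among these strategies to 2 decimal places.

Strategy I: R₀ = 0.46×817 + 0.19×859 + 0.07×816 + 0.01×783 = 603.9800
Strategy II: R₀ = 0.19×0 + 0.09×195 + 0.02×703 + 0.01×548 = 37.0900
Highest R₀: strategy I with 603.9800.

603.98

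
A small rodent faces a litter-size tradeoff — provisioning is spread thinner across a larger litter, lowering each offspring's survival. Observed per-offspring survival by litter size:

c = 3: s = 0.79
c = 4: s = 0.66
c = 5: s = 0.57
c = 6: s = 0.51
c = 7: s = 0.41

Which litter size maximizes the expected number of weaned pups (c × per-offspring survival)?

6

Expected weaned pups = c × s(c):
  c=3: 3 × 0.79 = 2.370
  c=4: 4 × 0.66 = 2.640
  c=5: 5 × 0.57 = 2.850
  c=6: 6 × 0.51 = 3.060
  c=7: 7 × 0.41 = 2.870
Maximum at c = 6 (3.060 weaned pups).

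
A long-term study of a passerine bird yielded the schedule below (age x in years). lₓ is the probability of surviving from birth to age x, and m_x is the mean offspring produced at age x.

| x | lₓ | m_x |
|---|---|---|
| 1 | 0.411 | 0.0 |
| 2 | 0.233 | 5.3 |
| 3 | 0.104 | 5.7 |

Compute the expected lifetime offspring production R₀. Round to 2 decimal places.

R₀ = Σ lₓ m_x:
  age 1: 0.411 × 0.0 = 0.0000
  age 2: 0.233 × 5.3 = 1.2349
  age 3: 0.104 × 5.7 = 0.5928
R₀ = 0.0000 + 1.2349 + 0.5928 = 1.8277

1.83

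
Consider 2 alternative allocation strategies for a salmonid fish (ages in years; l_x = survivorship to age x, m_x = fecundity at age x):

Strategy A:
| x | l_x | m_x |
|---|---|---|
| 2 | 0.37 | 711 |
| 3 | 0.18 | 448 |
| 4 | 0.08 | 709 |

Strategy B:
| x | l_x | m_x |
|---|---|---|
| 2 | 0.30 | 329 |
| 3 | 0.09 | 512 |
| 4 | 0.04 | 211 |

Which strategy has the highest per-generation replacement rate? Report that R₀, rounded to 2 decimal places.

400.43

Strategy A: R₀ = 0.37×711 + 0.18×448 + 0.08×709 = 400.4300
Strategy B: R₀ = 0.30×329 + 0.09×512 + 0.04×211 = 153.2200
Highest R₀: strategy A with 400.4300.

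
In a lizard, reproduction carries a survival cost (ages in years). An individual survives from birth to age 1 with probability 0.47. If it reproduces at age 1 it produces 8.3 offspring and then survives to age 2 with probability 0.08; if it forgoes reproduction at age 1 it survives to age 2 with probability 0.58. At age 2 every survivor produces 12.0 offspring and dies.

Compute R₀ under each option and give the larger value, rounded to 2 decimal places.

breed at age 1: R₀ = 0.47 × (8.3 + 0.08 × 12.0) = 0.47 × 9.2600 = 4.3522
delay to age 2: R₀ = 0.47 × (0.58 × 12.0) = 0.47 × 6.9600 = 3.2712
Higher: breed at age 1 (4.3522).

4.35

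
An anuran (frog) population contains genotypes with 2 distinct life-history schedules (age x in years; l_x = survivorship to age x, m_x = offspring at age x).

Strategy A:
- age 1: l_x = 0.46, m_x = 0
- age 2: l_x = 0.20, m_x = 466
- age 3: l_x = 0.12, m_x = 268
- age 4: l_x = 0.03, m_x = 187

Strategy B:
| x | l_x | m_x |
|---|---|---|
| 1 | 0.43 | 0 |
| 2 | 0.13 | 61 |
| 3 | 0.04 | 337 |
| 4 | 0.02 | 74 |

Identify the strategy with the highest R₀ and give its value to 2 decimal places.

Strategy A: R₀ = 0.46×0 + 0.20×466 + 0.12×268 + 0.03×187 = 130.9700
Strategy B: R₀ = 0.43×0 + 0.13×61 + 0.04×337 + 0.02×74 = 22.8900
Highest R₀: strategy A with 130.9700.

130.97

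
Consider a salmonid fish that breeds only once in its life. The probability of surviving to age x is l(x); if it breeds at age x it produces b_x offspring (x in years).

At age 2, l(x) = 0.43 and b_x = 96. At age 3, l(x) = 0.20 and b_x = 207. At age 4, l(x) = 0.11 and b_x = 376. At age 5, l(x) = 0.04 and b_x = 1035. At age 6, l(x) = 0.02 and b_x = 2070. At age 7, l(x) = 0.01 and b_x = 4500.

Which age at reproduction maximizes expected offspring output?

7

Expected offspring if breeding at age x = l(x) × b_x:
  age 2: 0.43 × 96 = 41.280
  age 3: 0.20 × 207 = 41.400
  age 4: 0.11 × 376 = 41.360
  age 5: 0.04 × 1035 = 41.400
  age 6: 0.02 × 2070 = 41.400
  age 7: 0.01 × 4500 = 45.000
Maximum at age 7 (45.000).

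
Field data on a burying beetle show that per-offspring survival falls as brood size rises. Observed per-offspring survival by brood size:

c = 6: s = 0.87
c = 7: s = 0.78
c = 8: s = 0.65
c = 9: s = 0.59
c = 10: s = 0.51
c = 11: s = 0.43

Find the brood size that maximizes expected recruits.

7

Expected recruits = c × s(c):
  c=6: 6 × 0.87 = 5.220
  c=7: 7 × 0.78 = 5.460
  c=8: 8 × 0.65 = 5.200
  c=9: 9 × 0.59 = 5.310
  c=10: 10 × 0.51 = 5.100
  c=11: 11 × 0.43 = 4.730
Maximum at c = 7 (5.460 recruits).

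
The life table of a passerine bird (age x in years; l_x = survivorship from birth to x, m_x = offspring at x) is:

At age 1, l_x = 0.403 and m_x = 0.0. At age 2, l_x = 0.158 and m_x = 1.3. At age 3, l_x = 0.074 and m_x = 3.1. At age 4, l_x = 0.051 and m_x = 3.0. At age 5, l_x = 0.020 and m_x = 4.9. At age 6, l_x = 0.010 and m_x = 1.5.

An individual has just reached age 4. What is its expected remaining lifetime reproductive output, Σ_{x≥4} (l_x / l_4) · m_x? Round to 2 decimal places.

5.22

l_4 = 0.051. Conditional survival from age 4 to x is l_x / l_4.
  x=4: (0.051/0.051) × 3.0 = 3.0000
  x=5: (0.020/0.051) × 4.9 = 1.9216
  x=6: (0.010/0.051) × 1.5 = 0.2941
Sum = 3.0000 + 1.9216 + 0.2941 = 5.2157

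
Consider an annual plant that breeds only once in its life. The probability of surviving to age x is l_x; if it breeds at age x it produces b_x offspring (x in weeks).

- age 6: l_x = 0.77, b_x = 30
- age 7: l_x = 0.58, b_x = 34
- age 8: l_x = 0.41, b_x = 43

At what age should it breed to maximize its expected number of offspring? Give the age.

Expected offspring if breeding at age x = l_x × b_x:
  age 6: 0.77 × 30 = 23.100
  age 7: 0.58 × 34 = 19.720
  age 8: 0.41 × 43 = 17.630
Maximum at age 6 (23.100).

6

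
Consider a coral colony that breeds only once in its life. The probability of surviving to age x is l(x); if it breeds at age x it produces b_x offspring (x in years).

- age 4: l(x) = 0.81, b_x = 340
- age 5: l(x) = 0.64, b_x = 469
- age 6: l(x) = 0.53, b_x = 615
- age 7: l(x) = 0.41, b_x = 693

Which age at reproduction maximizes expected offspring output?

6

Expected offspring if breeding at age x = l(x) × b_x:
  age 4: 0.81 × 340 = 275.400
  age 5: 0.64 × 469 = 300.160
  age 6: 0.53 × 615 = 325.950
  age 7: 0.41 × 693 = 284.130
Maximum at age 6 (325.950).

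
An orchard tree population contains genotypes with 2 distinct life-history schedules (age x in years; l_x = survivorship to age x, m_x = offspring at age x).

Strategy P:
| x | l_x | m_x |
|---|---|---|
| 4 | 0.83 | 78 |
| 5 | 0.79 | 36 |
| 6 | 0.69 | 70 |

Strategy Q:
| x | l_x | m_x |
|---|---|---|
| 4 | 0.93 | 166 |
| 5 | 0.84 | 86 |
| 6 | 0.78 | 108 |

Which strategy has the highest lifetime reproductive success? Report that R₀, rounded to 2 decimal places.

310.86

Strategy P: R₀ = 0.83×78 + 0.79×36 + 0.69×70 = 141.4800
Strategy Q: R₀ = 0.93×166 + 0.84×86 + 0.78×108 = 310.8600
Highest R₀: strategy Q with 310.8600.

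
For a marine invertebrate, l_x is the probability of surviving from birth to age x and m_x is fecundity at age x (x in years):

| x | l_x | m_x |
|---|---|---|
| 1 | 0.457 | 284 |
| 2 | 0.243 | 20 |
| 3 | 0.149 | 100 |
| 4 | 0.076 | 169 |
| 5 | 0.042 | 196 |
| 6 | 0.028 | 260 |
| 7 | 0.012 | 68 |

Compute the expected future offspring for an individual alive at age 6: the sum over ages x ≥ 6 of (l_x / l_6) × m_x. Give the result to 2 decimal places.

289.14

l_6 = 0.028. Conditional survival from age 6 to x is l_x / l_6.
  x=6: (0.028/0.028) × 260 = 260.0000
  x=7: (0.012/0.028) × 68 = 29.1429
Sum = 260.0000 + 29.1429 = 289.1429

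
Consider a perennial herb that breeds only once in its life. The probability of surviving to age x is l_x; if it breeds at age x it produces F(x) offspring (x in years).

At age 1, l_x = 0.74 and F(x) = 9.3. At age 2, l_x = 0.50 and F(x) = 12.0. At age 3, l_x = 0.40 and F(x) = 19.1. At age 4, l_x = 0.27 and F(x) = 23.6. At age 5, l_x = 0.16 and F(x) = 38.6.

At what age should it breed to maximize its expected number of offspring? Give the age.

Expected offspring if breeding at age x = l_x × F(x):
  age 1: 0.74 × 9.3 = 6.882
  age 2: 0.50 × 12.0 = 6.000
  age 3: 0.40 × 19.1 = 7.640
  age 4: 0.27 × 23.6 = 6.372
  age 5: 0.16 × 38.6 = 6.176
Maximum at age 3 (7.640).

3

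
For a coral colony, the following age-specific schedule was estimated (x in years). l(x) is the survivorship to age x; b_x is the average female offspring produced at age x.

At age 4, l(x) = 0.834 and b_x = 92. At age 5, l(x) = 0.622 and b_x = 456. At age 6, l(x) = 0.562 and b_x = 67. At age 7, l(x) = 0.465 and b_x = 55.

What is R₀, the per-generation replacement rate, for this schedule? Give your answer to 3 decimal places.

423.589

R₀ = Σ l(x) b_x:
  age 4: 0.834 × 92 = 76.7280
  age 5: 0.622 × 456 = 283.6320
  age 6: 0.562 × 67 = 37.6540
  age 7: 0.465 × 55 = 25.5750
R₀ = 76.7280 + 283.6320 + 37.6540 + 25.5750 = 423.5890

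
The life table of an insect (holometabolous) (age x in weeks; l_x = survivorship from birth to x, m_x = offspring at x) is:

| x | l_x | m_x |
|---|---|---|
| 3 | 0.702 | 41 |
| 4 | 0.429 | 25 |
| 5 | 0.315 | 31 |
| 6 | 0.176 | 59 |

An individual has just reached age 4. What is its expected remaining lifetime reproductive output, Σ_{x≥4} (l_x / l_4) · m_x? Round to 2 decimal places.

71.97

l_4 = 0.429. Conditional survival from age 4 to x is l_x / l_4.
  x=4: (0.429/0.429) × 25 = 25.0000
  x=5: (0.315/0.429) × 31 = 22.7622
  x=6: (0.176/0.429) × 59 = 24.2051
Sum = 25.0000 + 22.7622 + 24.2051 = 71.9674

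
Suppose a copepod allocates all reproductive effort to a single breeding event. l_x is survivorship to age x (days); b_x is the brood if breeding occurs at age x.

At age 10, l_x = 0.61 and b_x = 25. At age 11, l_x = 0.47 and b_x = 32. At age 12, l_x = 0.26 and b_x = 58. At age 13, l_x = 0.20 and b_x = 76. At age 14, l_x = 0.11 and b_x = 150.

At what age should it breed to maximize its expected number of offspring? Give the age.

Expected offspring if breeding at age x = l_x × b_x:
  age 10: 0.61 × 25 = 15.250
  age 11: 0.47 × 32 = 15.040
  age 12: 0.26 × 58 = 15.080
  age 13: 0.20 × 76 = 15.200
  age 14: 0.11 × 150 = 16.500
Maximum at age 14 (16.500).

14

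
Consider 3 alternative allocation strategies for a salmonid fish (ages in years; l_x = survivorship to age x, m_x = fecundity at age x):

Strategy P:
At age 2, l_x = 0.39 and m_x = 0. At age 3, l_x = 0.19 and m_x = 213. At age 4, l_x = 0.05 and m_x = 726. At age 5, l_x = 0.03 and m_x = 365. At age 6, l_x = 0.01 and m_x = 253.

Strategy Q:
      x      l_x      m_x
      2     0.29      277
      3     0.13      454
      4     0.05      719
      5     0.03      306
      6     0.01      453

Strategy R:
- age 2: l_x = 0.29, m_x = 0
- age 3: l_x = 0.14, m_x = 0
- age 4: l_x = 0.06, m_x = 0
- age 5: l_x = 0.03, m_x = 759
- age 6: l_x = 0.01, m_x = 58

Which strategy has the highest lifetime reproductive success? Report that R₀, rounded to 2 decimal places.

189.01

Strategy P: R₀ = 0.39×0 + 0.19×213 + 0.05×726 + 0.03×365 + 0.01×253 = 90.2500
Strategy Q: R₀ = 0.29×277 + 0.13×454 + 0.05×719 + 0.03×306 + 0.01×453 = 189.0100
Strategy R: R₀ = 0.29×0 + 0.14×0 + 0.06×0 + 0.03×759 + 0.01×58 = 23.3500
Highest R₀: strategy Q with 189.0100.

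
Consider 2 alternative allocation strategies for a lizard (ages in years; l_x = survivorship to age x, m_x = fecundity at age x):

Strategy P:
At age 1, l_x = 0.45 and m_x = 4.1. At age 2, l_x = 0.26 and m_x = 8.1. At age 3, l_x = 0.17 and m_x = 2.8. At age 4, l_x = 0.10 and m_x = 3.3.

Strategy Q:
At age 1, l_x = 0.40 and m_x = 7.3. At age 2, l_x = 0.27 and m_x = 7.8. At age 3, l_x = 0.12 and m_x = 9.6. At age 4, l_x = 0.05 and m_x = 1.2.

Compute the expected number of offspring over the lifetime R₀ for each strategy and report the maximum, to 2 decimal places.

6.24

Strategy P: R₀ = 0.45×4.1 + 0.26×8.1 + 0.17×2.8 + 0.10×3.3 = 4.7570
Strategy Q: R₀ = 0.40×7.3 + 0.27×7.8 + 0.12×9.6 + 0.05×1.2 = 6.2380
Highest R₀: strategy Q with 6.2380.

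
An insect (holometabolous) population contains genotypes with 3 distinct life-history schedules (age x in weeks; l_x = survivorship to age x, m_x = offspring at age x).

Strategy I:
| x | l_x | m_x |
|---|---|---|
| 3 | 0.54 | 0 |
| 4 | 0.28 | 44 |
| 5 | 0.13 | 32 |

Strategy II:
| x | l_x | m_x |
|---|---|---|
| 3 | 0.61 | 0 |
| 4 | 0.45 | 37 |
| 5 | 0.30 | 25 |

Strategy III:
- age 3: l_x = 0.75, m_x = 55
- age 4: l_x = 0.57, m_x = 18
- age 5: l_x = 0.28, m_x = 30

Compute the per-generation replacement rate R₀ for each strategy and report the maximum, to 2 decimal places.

Strategy I: R₀ = 0.54×0 + 0.28×44 + 0.13×32 = 16.4800
Strategy II: R₀ = 0.61×0 + 0.45×37 + 0.30×25 = 24.1500
Strategy III: R₀ = 0.75×55 + 0.57×18 + 0.28×30 = 59.9100
Highest R₀: strategy III with 59.9100.

59.91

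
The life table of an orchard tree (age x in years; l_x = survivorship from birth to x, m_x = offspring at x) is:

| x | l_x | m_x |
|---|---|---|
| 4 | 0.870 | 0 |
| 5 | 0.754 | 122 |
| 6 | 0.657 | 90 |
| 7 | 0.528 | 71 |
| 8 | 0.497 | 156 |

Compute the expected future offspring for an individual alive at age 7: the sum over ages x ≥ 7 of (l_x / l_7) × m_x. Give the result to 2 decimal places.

217.84

l_7 = 0.528. Conditional survival from age 7 to x is l_x / l_7.
  x=7: (0.528/0.528) × 71 = 71.0000
  x=8: (0.497/0.528) × 156 = 146.8409
Sum = 71.0000 + 146.8409 = 217.8409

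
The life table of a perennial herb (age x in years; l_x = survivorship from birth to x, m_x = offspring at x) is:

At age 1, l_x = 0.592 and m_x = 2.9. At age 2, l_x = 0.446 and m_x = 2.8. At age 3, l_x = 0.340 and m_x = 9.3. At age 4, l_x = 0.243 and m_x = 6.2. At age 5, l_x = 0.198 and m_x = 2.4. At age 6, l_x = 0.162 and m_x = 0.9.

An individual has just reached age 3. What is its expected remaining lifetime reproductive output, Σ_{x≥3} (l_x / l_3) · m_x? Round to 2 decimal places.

l_3 = 0.340. Conditional survival from age 3 to x is l_x / l_3.
  x=3: (0.340/0.340) × 9.3 = 9.3000
  x=4: (0.243/0.340) × 6.2 = 4.4312
  x=5: (0.198/0.340) × 2.4 = 1.3976
  x=6: (0.162/0.340) × 0.9 = 0.4288
Sum = 9.3000 + 4.4312 + 1.3976 + 0.4288 = 15.5576

15.56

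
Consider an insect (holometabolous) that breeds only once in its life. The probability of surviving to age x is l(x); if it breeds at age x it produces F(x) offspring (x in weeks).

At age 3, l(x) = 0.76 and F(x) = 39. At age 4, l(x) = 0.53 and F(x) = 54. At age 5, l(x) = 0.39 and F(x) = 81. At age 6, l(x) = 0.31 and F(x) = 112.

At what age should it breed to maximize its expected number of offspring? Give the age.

Expected offspring if breeding at age x = l(x) × F(x):
  age 3: 0.76 × 39 = 29.640
  age 4: 0.53 × 54 = 28.620
  age 5: 0.39 × 81 = 31.590
  age 6: 0.31 × 112 = 34.720
Maximum at age 6 (34.720).

6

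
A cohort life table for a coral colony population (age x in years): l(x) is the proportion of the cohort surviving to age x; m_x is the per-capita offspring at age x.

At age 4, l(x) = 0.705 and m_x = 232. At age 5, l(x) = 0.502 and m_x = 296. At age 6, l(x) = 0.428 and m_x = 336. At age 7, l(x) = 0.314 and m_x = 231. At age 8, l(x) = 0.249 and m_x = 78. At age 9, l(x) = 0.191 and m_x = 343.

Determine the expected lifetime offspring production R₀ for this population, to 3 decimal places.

613.429

R₀ = Σ l(x) m_x:
  age 4: 0.705 × 232 = 163.5600
  age 5: 0.502 × 296 = 148.5920
  age 6: 0.428 × 336 = 143.8080
  age 7: 0.314 × 231 = 72.5340
  age 8: 0.249 × 78 = 19.4220
  age 9: 0.191 × 343 = 65.5130
R₀ = 163.5600 + 148.5920 + 143.8080 + 72.5340 + 19.4220 + 65.5130 = 613.4290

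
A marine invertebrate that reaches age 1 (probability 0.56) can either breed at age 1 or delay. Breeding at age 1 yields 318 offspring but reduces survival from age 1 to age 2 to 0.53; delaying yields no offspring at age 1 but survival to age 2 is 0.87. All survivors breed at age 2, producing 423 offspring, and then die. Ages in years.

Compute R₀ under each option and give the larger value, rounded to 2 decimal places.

breed at age 1: R₀ = 0.56 × (318 + 0.53 × 423) = 0.56 × 542.1900 = 303.6264
delay to age 2: R₀ = 0.56 × (0.87 × 423) = 0.56 × 368.0100 = 206.0856
Higher: breed at age 1 (303.6264).

303.63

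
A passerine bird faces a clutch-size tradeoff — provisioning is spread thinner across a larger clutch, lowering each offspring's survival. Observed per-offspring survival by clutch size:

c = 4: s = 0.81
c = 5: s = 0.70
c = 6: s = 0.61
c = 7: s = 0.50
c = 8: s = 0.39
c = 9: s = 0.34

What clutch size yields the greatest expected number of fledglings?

6

Expected fledglings = c × s(c):
  c=4: 4 × 0.81 = 3.240
  c=5: 5 × 0.70 = 3.500
  c=6: 6 × 0.61 = 3.660
  c=7: 7 × 0.50 = 3.500
  c=8: 8 × 0.39 = 3.120
  c=9: 9 × 0.34 = 3.060
Maximum at c = 6 (3.660 fledglings).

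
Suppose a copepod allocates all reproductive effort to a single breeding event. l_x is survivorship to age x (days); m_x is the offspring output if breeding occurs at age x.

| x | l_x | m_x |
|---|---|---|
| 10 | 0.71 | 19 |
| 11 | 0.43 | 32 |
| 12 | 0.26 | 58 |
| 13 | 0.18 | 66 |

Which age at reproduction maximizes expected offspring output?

Expected offspring if breeding at age x = l_x × m_x:
  age 10: 0.71 × 19 = 13.490
  age 11: 0.43 × 32 = 13.760
  age 12: 0.26 × 58 = 15.080
  age 13: 0.18 × 66 = 11.880
Maximum at age 12 (15.080).

12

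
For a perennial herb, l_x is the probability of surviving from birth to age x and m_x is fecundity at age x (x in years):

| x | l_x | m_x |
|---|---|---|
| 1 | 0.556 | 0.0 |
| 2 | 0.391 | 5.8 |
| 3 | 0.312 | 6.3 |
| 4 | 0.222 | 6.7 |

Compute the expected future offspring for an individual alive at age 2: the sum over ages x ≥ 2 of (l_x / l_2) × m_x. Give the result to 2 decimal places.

l_2 = 0.391. Conditional survival from age 2 to x is l_x / l_2.
  x=2: (0.391/0.391) × 5.8 = 5.8000
  x=3: (0.312/0.391) × 6.3 = 5.0271
  x=4: (0.222/0.391) × 6.7 = 3.8041
Sum = 5.8000 + 5.0271 + 3.8041 = 14.6312

14.63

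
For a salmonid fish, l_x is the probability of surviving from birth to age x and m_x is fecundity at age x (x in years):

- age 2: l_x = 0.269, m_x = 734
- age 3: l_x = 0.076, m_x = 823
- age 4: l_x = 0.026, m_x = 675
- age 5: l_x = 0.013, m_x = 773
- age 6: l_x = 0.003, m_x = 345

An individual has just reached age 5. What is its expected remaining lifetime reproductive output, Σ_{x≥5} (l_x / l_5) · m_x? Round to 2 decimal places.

l_5 = 0.013. Conditional survival from age 5 to x is l_x / l_5.
  x=5: (0.013/0.013) × 773 = 773.0000
  x=6: (0.003/0.013) × 345 = 79.6154
Sum = 773.0000 + 79.6154 = 852.6154

852.62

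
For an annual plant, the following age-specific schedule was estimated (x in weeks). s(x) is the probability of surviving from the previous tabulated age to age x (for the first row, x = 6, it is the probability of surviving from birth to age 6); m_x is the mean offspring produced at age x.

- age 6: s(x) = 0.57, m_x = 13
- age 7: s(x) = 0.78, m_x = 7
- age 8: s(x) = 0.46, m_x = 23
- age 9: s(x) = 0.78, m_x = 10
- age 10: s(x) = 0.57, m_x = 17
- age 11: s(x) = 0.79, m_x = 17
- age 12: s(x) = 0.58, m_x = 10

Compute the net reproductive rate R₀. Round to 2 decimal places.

20.00

Survivorship from birth: l_x = s_6·s_7·…·s_x.
  l_6 = 0.57000
  l_7 = 0.44460
  l_8 = 0.20452
  l_9 = 0.15952
  l_10 = 0.09093
  l_11 = 0.07183
  l_12 = 0.04166
R₀ = Σ l_x m_x:
  age 6: 0.57000 × 13 = 7.4100
  age 7: 0.44460 × 7 = 3.1122
  age 8: 0.20452 × 23 = 4.7040
  age 9: 0.15952 × 10 = 1.5952
  age 10: 0.09093 × 17 = 1.5458
  age 11: 0.07183 × 17 = 1.2211
  age 12: 0.04166 × 10 = 0.4166
R₀ = 7.4100 + 3.1122 + 4.7040 + 1.5952 + 1.5458 + 1.2211 + 0.4166 = 20.0049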